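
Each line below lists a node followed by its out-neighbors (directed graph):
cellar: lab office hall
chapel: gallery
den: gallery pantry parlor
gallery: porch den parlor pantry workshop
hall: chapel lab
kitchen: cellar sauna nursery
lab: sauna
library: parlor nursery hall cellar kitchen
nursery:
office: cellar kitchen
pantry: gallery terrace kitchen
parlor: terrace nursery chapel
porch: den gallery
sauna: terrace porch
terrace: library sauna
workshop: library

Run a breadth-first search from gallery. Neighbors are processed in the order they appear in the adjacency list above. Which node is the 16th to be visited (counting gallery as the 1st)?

office

Visit gallery; enqueue porch, den, parlor, pantry, workshop → queue [porch, den, parlor, pantry, workshop]
Visit porch → queue [den, parlor, pantry, workshop]
Visit den → queue [parlor, pantry, workshop]
Visit parlor; enqueue terrace, nursery, chapel → queue [pantry, workshop, terrace, nursery, chapel]
Visit pantry; enqueue kitchen → queue [workshop, terrace, nursery, chapel, kitchen]
Visit workshop; enqueue library → queue [terrace, nursery, chapel, kitchen, library]
Visit terrace; enqueue sauna → queue [nursery, chapel, kitchen, library, sauna]
Visit nursery → queue [chapel, kitchen, library, sauna]
Visit chapel → queue [kitchen, library, sauna]
Visit kitchen; enqueue cellar → queue [library, sauna, cellar]
Visit library; enqueue hall → queue [sauna, cellar, hall]
Visit sauna → queue [cellar, hall]
Visit cellar; enqueue lab, office → queue [hall, lab, office]
Visit hall → queue [lab, office]
Visit lab → queue [office]
Visit office → queue []

Visit order: gallery, porch, den, parlor, pantry, workshop, terrace, nursery, chapel, kitchen, library, sauna, cellar, hall, lab, office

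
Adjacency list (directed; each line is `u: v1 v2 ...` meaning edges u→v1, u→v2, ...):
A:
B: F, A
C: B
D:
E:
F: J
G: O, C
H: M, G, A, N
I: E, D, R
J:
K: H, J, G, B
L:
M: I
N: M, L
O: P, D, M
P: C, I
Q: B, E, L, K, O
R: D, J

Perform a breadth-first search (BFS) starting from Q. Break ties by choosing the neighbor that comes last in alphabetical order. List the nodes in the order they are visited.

Visit Q; enqueue O, L, K, E, B → queue [O, L, K, E, B]
Visit O; enqueue P, M, D → queue [L, K, E, B, P, M, D]
Visit L → queue [K, E, B, P, M, D]
Visit K; enqueue J, H, G → queue [E, B, P, M, D, J, H, G]
Visit E → queue [B, P, M, D, J, H, G]
Visit B; enqueue F, A → queue [P, M, D, J, H, G, F, A]
Visit P; enqueue I, C → queue [M, D, J, H, G, F, A, I, C]
Visit M → queue [D, J, H, G, F, A, I, C]
Visit D → queue [J, H, G, F, A, I, C]
Visit J → queue [H, G, F, A, I, C]
Visit H; enqueue N → queue [G, F, A, I, C, N]
Visit G → queue [F, A, I, C, N]
Visit F → queue [A, I, C, N]
Visit A → queue [I, C, N]
Visit I; enqueue R → queue [C, N, R]
Visit C → queue [N, R]
Visit N → queue [R]
Visit R → queue []

Q → O → L → K → E → B → P → M → D → J → H → G → F → A → I → C → N → R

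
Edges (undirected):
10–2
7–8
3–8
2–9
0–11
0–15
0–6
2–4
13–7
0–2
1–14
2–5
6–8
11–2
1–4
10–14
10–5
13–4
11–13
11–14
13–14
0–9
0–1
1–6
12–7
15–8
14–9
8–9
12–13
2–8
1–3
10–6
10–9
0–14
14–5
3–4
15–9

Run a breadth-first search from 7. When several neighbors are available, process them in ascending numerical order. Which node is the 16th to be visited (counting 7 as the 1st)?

1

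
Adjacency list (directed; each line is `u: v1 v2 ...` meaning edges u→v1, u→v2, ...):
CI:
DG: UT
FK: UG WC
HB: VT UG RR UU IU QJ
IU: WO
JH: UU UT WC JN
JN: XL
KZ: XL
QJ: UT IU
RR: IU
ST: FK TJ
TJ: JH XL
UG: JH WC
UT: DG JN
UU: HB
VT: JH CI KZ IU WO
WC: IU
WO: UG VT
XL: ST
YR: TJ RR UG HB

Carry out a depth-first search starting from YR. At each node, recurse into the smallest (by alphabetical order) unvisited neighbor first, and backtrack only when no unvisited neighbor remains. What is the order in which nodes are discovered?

YR, HB, IU, WO, UG, JH, JN, XL, ST, FK, WC, TJ, UT, DG, UU, VT, CI, KZ, QJ, RR

Visit YR
YR → HB
HB → IU
IU → WO
WO → UG
UG → JH
JH → JN
JN → XL
XL → ST
ST → FK
FK → WC
ST → TJ
JH → UT
UT → DG
JH → UU
WO → VT
VT → CI
VT → KZ
HB → QJ
HB → RR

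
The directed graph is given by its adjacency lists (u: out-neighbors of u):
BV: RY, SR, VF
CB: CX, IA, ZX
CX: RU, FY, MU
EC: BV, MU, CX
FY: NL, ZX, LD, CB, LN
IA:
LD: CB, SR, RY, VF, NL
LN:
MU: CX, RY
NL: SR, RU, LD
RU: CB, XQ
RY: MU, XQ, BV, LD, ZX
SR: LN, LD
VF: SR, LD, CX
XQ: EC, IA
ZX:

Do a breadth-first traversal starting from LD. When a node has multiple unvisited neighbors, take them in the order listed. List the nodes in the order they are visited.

Visit LD; enqueue CB, SR, RY, VF, NL → queue [CB, SR, RY, VF, NL]
Visit CB; enqueue CX, IA, ZX → queue [SR, RY, VF, NL, CX, IA, ZX]
Visit SR; enqueue LN → queue [RY, VF, NL, CX, IA, ZX, LN]
Visit RY; enqueue MU, XQ, BV → queue [VF, NL, CX, IA, ZX, LN, MU, XQ, BV]
Visit VF → queue [NL, CX, IA, ZX, LN, MU, XQ, BV]
Visit NL; enqueue RU → queue [CX, IA, ZX, LN, MU, XQ, BV, RU]
Visit CX; enqueue FY → queue [IA, ZX, LN, MU, XQ, BV, RU, FY]
Visit IA → queue [ZX, LN, MU, XQ, BV, RU, FY]
Visit ZX → queue [LN, MU, XQ, BV, RU, FY]
Visit LN → queue [MU, XQ, BV, RU, FY]
Visit MU → queue [XQ, BV, RU, FY]
Visit XQ; enqueue EC → queue [BV, RU, FY, EC]
Visit BV → queue [RU, FY, EC]
Visit RU → queue [FY, EC]
Visit FY → queue [EC]
Visit EC → queue []

LD -> CB -> SR -> RY -> VF -> NL -> CX -> IA -> ZX -> LN -> MU -> XQ -> BV -> RU -> FY -> EC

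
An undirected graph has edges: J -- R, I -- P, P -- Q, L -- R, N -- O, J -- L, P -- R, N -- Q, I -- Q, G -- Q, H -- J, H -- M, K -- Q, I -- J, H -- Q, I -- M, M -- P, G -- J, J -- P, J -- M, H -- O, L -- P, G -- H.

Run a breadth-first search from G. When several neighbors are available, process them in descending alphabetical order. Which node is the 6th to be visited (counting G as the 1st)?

Visit G; enqueue Q, J, H → queue [Q, J, H]
Visit Q; enqueue P, N, K, I → queue [J, H, P, N, K, I]
Visit J; enqueue R, M, L → queue [H, P, N, K, I, R, M, L]
Visit H; enqueue O → queue [P, N, K, I, R, M, L, O]
Visit P → queue [N, K, I, R, M, L, O]
Visit N → queue [K, I, R, M, L, O]
Visit K → queue [I, R, M, L, O]
Visit I → queue [R, M, L, O]
Visit R → queue [M, L, O]
Visit M → queue [L, O]
Visit L → queue [O]
Visit O → queue []

Visit order: G, Q, J, H, P, N, K, I, R, M, L, O

N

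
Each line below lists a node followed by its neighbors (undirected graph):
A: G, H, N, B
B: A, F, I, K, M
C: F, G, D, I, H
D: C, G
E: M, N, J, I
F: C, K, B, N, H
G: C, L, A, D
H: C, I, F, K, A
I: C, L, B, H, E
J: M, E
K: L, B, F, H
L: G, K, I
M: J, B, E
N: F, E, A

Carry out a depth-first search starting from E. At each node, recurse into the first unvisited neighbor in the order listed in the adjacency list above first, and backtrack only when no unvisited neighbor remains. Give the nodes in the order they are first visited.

Visit E
E → M
M → J
M → B
B → A
A → G
G → C
C → F
F → K
K → L
L → I
I → H
F → N
C → D

E -> M -> J -> B -> A -> G -> C -> F -> K -> L -> I -> H -> N -> D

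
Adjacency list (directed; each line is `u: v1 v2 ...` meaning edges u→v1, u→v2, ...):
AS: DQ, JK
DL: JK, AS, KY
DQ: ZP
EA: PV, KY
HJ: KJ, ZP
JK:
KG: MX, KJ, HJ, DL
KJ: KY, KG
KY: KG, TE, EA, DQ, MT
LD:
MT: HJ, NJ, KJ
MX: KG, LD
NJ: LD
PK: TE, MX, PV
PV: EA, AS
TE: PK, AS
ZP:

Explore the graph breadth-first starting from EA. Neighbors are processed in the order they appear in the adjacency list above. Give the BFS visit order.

Visit EA; enqueue PV, KY → queue [PV, KY]
Visit PV; enqueue AS → queue [KY, AS]
Visit KY; enqueue KG, TE, DQ, MT → queue [AS, KG, TE, DQ, MT]
Visit AS; enqueue JK → queue [KG, TE, DQ, MT, JK]
Visit KG; enqueue MX, KJ, HJ, DL → queue [TE, DQ, MT, JK, MX, KJ, HJ, DL]
Visit TE; enqueue PK → queue [DQ, MT, JK, MX, KJ, HJ, DL, PK]
Visit DQ; enqueue ZP → queue [MT, JK, MX, KJ, HJ, DL, PK, ZP]
Visit MT; enqueue NJ → queue [JK, MX, KJ, HJ, DL, PK, ZP, NJ]
Visit JK → queue [MX, KJ, HJ, DL, PK, ZP, NJ]
Visit MX; enqueue LD → queue [KJ, HJ, DL, PK, ZP, NJ, LD]
Visit KJ → queue [HJ, DL, PK, ZP, NJ, LD]
Visit HJ → queue [DL, PK, ZP, NJ, LD]
Visit DL → queue [PK, ZP, NJ, LD]
Visit PK → queue [ZP, NJ, LD]
Visit ZP → queue [NJ, LD]
Visit NJ → queue [LD]
Visit LD → queue []

EA PV KY AS KG TE DQ MT JK MX KJ HJ DL PK ZP NJ LD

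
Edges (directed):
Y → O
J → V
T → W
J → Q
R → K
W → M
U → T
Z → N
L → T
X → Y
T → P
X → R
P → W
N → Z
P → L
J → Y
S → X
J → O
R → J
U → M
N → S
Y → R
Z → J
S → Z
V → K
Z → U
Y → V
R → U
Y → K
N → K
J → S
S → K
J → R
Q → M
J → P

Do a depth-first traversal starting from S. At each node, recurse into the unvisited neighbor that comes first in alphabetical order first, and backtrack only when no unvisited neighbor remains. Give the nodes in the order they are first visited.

S, K, X, R, J, O, P, L, T, W, M, Q, V, Y, U, Z, N

Visit S
S → K
S → X
X → R
R → J
J → O
J → P
P → L
L → T
T → W
W → M
J → Q
J → V
J → Y
R → U
S → Z
Z → N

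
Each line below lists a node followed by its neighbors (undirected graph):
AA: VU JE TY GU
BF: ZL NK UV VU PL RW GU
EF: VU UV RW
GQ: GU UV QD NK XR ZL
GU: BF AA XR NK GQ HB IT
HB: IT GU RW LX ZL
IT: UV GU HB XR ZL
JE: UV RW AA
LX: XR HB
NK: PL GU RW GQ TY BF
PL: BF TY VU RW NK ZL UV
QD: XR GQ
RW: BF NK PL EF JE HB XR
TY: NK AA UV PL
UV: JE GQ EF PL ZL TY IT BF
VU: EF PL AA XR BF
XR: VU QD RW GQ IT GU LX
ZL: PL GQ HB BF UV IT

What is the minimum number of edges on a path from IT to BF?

2

Level 0: IT
Level 1: GU, HB, UV, XR, ZL
Level 2: AA, BF, EF, GQ, JE, LX, NK, PL, QD, RW, TY, VU
BF first appears at level 2.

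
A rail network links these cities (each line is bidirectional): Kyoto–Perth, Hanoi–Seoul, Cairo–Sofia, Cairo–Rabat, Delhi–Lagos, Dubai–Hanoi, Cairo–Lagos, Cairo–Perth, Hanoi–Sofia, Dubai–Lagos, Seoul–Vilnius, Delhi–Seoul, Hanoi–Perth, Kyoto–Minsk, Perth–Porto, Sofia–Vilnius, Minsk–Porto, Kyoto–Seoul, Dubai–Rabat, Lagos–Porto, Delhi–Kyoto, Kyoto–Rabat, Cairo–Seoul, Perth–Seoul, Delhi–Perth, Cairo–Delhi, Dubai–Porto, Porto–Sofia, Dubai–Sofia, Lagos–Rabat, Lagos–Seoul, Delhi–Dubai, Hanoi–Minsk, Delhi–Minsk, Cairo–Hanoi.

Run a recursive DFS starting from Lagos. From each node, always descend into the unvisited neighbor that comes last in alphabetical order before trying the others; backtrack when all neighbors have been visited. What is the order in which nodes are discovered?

Visit Lagos
Lagos → Seoul
Seoul → Vilnius
Vilnius → Sofia
Sofia → Porto
Porto → Perth
Perth → Kyoto
Kyoto → Rabat
Rabat → Dubai
Dubai → Hanoi
Hanoi → Minsk
Minsk → Delhi
Delhi → Cairo

Lagos Seoul Vilnius Sofia Porto Perth Kyoto Rabat Dubai Hanoi Minsk Delhi Cairo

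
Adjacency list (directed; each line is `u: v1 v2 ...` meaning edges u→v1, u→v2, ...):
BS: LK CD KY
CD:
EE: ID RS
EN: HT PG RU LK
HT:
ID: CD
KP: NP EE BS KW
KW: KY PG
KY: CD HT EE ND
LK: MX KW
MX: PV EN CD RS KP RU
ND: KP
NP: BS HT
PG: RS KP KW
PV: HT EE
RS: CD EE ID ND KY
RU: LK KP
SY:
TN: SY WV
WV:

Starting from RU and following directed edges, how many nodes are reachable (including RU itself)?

BFS from RU visits: RU, LK, KP, MX, KW, NP, EE, BS, PV, EN, CD, RS, KY, PG, HT, ID, ND
Reachable nodes: 17 of 20 total.

17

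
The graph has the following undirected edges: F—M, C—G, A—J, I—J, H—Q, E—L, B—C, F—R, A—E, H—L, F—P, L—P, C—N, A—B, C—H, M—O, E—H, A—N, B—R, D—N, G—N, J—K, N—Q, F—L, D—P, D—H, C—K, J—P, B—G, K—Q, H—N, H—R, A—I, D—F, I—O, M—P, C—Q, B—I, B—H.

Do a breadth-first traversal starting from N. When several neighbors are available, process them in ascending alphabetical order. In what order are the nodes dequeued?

Visit N; enqueue A, C, D, G, H, Q → queue [A, C, D, G, H, Q]
Visit A; enqueue B, E, I, J → queue [C, D, G, H, Q, B, E, I, J]
Visit C; enqueue K → queue [D, G, H, Q, B, E, I, J, K]
Visit D; enqueue F, P → queue [G, H, Q, B, E, I, J, K, F, P]
Visit G → queue [H, Q, B, E, I, J, K, F, P]
Visit H; enqueue L, R → queue [Q, B, E, I, J, K, F, P, L, R]
Visit Q → queue [B, E, I, J, K, F, P, L, R]
Visit B → queue [E, I, J, K, F, P, L, R]
Visit E → queue [I, J, K, F, P, L, R]
Visit I; enqueue O → queue [J, K, F, P, L, R, O]
Visit J → queue [K, F, P, L, R, O]
Visit K → queue [F, P, L, R, O]
Visit F; enqueue M → queue [P, L, R, O, M]
Visit P → queue [L, R, O, M]
Visit L → queue [R, O, M]
Visit R → queue [O, M]
Visit O → queue [M]
Visit M → queue []

N → A → C → D → G → H → Q → B → E → I → J → K → F → P → L → R → O → M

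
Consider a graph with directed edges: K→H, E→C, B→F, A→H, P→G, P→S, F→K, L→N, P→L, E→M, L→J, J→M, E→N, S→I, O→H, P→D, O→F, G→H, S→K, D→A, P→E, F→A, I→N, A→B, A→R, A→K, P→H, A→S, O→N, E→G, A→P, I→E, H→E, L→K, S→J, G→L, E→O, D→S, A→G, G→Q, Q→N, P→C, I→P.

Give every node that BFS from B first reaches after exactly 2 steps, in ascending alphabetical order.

A, K

Level 0: B
Level 1: F
Level 2: A, K
Level 3: G, H, P, R, S
Level 4: C, D, E, I, J, L, Q
Level 5: M, N, O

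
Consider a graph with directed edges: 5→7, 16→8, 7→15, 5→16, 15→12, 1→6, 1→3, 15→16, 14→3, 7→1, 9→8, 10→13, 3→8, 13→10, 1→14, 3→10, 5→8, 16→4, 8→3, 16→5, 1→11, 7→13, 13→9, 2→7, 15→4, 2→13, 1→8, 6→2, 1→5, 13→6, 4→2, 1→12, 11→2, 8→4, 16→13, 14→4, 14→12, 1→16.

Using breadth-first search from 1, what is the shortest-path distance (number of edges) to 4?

2

Level 0: 1
Level 1: 3, 5, 6, 8, 11, 12, 14, 16
Level 2: 2, 4, 7, 10, 13
Level 3: 9, 15
4 first appears at level 2.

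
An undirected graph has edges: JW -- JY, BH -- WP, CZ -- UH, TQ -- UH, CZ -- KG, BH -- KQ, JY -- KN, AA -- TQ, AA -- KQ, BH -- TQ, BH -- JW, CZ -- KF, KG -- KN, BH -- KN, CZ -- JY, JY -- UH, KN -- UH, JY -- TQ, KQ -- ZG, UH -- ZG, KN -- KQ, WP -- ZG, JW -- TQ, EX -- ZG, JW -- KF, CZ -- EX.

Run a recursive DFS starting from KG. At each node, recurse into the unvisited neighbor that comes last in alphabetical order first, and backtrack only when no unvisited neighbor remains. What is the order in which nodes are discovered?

KG -> KN -> UH -> ZG -> WP -> BH -> TQ -> JY -> JW -> KF -> CZ -> EX -> AA -> KQ

Visit KG
KG → KN
KN → UH
UH → ZG
ZG → WP
WP → BH
BH → TQ
TQ → JY
JY → JW
JW → KF
KF → CZ
CZ → EX
TQ → AA
AA → KQ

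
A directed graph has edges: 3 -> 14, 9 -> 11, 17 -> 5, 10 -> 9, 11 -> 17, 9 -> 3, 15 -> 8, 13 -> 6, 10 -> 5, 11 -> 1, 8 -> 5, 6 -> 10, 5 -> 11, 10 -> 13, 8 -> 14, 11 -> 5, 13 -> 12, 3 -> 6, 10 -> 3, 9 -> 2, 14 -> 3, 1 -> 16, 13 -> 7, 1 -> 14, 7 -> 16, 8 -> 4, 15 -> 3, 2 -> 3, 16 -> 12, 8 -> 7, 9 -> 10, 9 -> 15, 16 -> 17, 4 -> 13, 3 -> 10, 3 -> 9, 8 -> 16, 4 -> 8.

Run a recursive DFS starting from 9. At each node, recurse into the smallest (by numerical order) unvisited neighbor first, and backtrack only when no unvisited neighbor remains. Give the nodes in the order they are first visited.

9, 2, 3, 6, 10, 5, 11, 1, 14, 16, 12, 17, 13, 7, 15, 8, 4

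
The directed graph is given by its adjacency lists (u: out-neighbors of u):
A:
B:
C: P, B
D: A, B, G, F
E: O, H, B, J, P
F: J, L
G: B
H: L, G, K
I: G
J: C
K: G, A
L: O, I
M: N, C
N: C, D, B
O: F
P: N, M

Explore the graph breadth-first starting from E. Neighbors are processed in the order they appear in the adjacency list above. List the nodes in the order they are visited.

E → O → H → B → J → P → F → L → G → K → C → N → M → I → A → D

Visit E; enqueue O, H, B, J, P → queue [O, H, B, J, P]
Visit O; enqueue F → queue [H, B, J, P, F]
Visit H; enqueue L, G, K → queue [B, J, P, F, L, G, K]
Visit B → queue [J, P, F, L, G, K]
Visit J; enqueue C → queue [P, F, L, G, K, C]
Visit P; enqueue N, M → queue [F, L, G, K, C, N, M]
Visit F → queue [L, G, K, C, N, M]
Visit L; enqueue I → queue [G, K, C, N, M, I]
Visit G → queue [K, C, N, M, I]
Visit K; enqueue A → queue [C, N, M, I, A]
Visit C → queue [N, M, I, A]
Visit N; enqueue D → queue [M, I, A, D]
Visit M → queue [I, A, D]
Visit I → queue [A, D]
Visit A → queue [D]
Visit D → queue []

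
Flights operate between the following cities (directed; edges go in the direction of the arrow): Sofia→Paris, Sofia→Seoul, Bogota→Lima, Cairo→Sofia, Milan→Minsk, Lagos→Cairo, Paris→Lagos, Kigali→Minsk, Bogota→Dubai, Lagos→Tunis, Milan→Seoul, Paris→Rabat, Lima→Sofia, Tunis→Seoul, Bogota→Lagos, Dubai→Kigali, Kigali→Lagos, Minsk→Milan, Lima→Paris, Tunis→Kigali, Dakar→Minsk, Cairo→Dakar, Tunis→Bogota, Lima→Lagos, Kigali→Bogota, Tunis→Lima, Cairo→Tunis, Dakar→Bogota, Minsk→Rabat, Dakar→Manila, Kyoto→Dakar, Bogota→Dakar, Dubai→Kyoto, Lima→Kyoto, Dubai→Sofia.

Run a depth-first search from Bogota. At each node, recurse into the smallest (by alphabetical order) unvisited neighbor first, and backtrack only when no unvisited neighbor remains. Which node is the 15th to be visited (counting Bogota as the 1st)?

Visit Bogota
Bogota → Dakar
Dakar → Manila
Dakar → Minsk
Minsk → Milan
Milan → Seoul
Minsk → Rabat
Bogota → Dubai
Dubai → Kigali
Kigali → Lagos
Lagos → Cairo
Cairo → Sofia
Sofia → Paris
Cairo → Tunis
Tunis → Lima
Lima → Kyoto

Visit order: Bogota, Dakar, Manila, Minsk, Milan, Seoul, Rabat, Dubai, Kigali, Lagos, Cairo, Sofia, Paris, Tunis, Lima, Kyoto

Lima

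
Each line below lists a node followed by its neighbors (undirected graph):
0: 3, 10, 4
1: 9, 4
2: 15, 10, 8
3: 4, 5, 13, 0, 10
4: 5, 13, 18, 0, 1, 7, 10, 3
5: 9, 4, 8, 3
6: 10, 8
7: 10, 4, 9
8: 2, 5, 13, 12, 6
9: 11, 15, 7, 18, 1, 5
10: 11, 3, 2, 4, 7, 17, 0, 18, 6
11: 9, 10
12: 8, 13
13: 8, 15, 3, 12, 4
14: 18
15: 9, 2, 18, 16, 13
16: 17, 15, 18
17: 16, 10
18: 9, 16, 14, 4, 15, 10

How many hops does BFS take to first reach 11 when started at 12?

4

Level 0: 12
Level 1: 8, 13
Level 2: 2, 3, 4, 5, 6, 15
Level 3: 0, 1, 7, 9, 10, 16, 18
Level 4: 11, 14, 17
11 first appears at level 4.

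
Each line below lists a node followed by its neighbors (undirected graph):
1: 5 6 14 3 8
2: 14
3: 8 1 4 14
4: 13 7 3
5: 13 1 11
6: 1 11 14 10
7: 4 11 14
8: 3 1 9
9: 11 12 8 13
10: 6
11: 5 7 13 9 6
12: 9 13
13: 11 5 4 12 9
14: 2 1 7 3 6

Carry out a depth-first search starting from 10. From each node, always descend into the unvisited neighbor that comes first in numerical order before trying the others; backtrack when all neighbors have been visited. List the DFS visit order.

Visit 10
10 → 6
6 → 1
1 → 3
3 → 4
4 → 7
7 → 11
11 → 5
5 → 13
13 → 9
9 → 8
9 → 12
7 → 14
14 → 2

10 6 1 3 4 7 11 5 13 9 8 12 14 2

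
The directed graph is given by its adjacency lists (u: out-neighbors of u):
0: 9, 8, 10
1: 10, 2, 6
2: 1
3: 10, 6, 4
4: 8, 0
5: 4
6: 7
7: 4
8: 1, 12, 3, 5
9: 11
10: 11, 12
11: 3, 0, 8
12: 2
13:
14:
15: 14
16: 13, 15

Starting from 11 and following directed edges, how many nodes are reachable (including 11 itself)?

BFS from 11 visits: 11, 3, 0, 8, 10, 6, 4, 9, 1, 12, 5, 7, 2
Reachable nodes: 13 of 17 total.

13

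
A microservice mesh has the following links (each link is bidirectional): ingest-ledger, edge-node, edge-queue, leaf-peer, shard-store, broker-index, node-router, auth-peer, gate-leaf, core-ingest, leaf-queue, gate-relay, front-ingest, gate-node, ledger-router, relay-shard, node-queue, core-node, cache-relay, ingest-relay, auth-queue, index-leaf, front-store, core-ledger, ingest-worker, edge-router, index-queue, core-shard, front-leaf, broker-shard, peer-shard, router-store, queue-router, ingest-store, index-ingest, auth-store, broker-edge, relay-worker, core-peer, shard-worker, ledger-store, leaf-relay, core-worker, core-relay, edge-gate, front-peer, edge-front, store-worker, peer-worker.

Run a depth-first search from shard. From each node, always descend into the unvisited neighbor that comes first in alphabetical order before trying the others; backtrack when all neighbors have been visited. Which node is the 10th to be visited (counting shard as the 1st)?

Visit shard
shard → broker
broker → edge
edge → front
front → ingest
ingest → core
core → ledger
ledger → router
router → node
node → gate
gate → leaf
leaf → index
index → queue
queue → auth
auth → peer
peer → worker
worker → relay
relay → cache
worker → store

Visit order: shard, broker, edge, front, ingest, core, ledger, router, node, gate, leaf, index, queue, auth, peer, worker, relay, cache, store

gate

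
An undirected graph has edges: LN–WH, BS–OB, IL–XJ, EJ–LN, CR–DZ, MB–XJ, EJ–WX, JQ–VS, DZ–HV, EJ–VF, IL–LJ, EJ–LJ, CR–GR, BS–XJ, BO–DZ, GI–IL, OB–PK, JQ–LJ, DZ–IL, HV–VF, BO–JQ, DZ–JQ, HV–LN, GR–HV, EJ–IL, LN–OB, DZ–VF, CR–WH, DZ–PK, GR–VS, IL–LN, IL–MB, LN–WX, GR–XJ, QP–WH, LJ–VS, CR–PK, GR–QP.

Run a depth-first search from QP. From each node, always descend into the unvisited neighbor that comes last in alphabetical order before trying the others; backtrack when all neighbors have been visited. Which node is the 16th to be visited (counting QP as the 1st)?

PK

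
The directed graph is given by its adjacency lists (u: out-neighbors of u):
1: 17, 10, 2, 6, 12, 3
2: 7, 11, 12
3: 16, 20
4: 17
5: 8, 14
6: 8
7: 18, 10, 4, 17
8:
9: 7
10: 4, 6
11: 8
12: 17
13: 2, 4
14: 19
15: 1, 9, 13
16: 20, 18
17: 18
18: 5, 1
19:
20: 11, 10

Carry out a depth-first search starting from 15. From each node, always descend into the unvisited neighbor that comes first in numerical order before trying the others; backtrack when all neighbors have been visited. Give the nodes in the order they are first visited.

15, 1, 2, 7, 4, 17, 18, 5, 8, 14, 19, 10, 6, 11, 12, 3, 16, 20, 9, 13

Visit 15
15 → 1
1 → 2
2 → 7
7 → 4
4 → 17
17 → 18
18 → 5
5 → 8
5 → 14
14 → 19
7 → 10
10 → 6
2 → 11
2 → 12
1 → 3
3 → 16
16 → 20
15 → 9
15 → 13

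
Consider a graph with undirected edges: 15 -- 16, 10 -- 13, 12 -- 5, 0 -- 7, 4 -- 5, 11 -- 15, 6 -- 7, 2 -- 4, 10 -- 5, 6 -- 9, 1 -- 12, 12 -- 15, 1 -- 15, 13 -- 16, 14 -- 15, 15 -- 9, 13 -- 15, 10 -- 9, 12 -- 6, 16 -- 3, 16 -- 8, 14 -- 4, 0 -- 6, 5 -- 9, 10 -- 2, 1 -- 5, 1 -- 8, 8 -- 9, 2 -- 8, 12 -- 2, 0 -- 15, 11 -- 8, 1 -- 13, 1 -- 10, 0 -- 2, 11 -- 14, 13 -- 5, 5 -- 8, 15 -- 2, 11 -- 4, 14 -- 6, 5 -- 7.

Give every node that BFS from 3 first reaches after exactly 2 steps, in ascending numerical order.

8, 13, 15

Level 0: 3
Level 1: 16
Level 2: 8, 13, 15
Level 3: 0, 1, 2, 5, 9, 10, 11, 12, 14
Level 4: 4, 6, 7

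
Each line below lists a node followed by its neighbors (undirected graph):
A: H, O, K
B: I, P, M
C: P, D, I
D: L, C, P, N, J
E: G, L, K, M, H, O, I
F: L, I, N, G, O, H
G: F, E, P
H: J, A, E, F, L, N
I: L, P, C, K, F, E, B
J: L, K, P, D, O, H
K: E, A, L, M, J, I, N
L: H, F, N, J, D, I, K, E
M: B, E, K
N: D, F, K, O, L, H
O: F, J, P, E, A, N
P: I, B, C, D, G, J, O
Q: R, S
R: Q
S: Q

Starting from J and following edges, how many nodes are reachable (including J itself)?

BFS from J visits: J, L, K, P, D, O, H, F, N, I, E, A, M, B, C, G
Reachable nodes: 16 of 19 total.

16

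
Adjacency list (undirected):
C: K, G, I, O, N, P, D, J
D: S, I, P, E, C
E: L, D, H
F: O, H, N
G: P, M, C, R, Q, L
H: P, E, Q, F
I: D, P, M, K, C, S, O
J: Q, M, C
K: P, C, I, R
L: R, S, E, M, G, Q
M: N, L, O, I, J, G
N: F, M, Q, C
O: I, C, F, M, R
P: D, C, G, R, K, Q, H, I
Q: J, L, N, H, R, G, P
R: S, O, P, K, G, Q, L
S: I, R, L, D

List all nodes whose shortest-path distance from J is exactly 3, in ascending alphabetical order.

Level 0: J
Level 1: C, M, Q
Level 2: D, G, H, I, K, L, N, O, P, R
Level 3: E, F, S

E, F, S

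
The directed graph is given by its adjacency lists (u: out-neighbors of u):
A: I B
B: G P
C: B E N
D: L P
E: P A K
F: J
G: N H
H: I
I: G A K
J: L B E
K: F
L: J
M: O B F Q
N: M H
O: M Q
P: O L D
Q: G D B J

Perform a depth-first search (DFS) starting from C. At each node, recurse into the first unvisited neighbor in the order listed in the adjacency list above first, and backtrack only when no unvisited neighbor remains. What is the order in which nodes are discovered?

Visit C
C → B
B → G
G → N
N → M
M → O
O → Q
Q → D
D → L
L → J
J → E
E → P
E → A
A → I
I → K
K → F
N → H

C, B, G, N, M, O, Q, D, L, J, E, P, A, I, K, F, H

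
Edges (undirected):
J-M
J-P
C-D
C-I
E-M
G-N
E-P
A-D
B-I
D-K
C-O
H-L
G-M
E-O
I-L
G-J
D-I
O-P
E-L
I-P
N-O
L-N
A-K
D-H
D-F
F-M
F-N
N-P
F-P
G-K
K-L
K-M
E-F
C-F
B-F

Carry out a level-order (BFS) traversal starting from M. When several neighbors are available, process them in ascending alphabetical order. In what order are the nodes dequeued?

Visit M; enqueue E, F, G, J, K → queue [E, F, G, J, K]
Visit E; enqueue L, O, P → queue [F, G, J, K, L, O, P]
Visit F; enqueue B, C, D, N → queue [G, J, K, L, O, P, B, C, D, N]
Visit G → queue [J, K, L, O, P, B, C, D, N]
Visit J → queue [K, L, O, P, B, C, D, N]
Visit K; enqueue A → queue [L, O, P, B, C, D, N, A]
Visit L; enqueue H, I → queue [O, P, B, C, D, N, A, H, I]
Visit O → queue [P, B, C, D, N, A, H, I]
Visit P → queue [B, C, D, N, A, H, I]
Visit B → queue [C, D, N, A, H, I]
Visit C → queue [D, N, A, H, I]
Visit D → queue [N, A, H, I]
Visit N → queue [A, H, I]
Visit A → queue [H, I]
Visit H → queue [I]
Visit I → queue []

M, E, F, G, J, K, L, O, P, B, C, D, N, A, H, I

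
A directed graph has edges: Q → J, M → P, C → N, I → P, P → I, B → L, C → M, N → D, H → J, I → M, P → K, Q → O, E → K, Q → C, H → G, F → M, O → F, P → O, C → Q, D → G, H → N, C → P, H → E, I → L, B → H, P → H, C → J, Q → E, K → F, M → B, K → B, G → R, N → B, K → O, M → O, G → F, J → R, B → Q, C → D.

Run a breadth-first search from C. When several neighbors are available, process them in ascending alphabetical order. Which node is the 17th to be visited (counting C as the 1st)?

L

Visit C; enqueue D, J, M, N, P, Q → queue [D, J, M, N, P, Q]
Visit D; enqueue G → queue [J, M, N, P, Q, G]
Visit J; enqueue R → queue [M, N, P, Q, G, R]
Visit M; enqueue B, O → queue [N, P, Q, G, R, B, O]
Visit N → queue [P, Q, G, R, B, O]
Visit P; enqueue H, I, K → queue [Q, G, R, B, O, H, I, K]
Visit Q; enqueue E → queue [G, R, B, O, H, I, K, E]
Visit G; enqueue F → queue [R, B, O, H, I, K, E, F]
Visit R → queue [B, O, H, I, K, E, F]
Visit B; enqueue L → queue [O, H, I, K, E, F, L]
Visit O → queue [H, I, K, E, F, L]
Visit H → queue [I, K, E, F, L]
Visit I → queue [K, E, F, L]
Visit K → queue [E, F, L]
Visit E → queue [F, L]
Visit F → queue [L]
Visit L → queue []

Visit order: C, D, J, M, N, P, Q, G, R, B, O, H, I, K, E, F, L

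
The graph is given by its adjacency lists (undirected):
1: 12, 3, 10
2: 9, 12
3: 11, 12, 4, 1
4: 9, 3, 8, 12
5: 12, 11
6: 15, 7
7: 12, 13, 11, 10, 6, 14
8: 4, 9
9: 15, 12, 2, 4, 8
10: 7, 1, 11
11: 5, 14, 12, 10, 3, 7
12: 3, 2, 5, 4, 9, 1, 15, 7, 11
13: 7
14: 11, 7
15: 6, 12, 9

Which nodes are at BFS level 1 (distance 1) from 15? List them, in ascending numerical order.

6, 9, 12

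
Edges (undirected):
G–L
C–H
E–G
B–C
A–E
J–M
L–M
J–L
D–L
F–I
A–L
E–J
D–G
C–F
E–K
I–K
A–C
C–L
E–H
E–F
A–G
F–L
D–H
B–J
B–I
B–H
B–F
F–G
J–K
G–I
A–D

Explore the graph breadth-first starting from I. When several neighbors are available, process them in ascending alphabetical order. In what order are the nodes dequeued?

I → B → F → G → K → C → H → J → E → L → A → D → M

Visit I; enqueue B, F, G, K → queue [B, F, G, K]
Visit B; enqueue C, H, J → queue [F, G, K, C, H, J]
Visit F; enqueue E, L → queue [G, K, C, H, J, E, L]
Visit G; enqueue A, D → queue [K, C, H, J, E, L, A, D]
Visit K → queue [C, H, J, E, L, A, D]
Visit C → queue [H, J, E, L, A, D]
Visit H → queue [J, E, L, A, D]
Visit J; enqueue M → queue [E, L, A, D, M]
Visit E → queue [L, A, D, M]
Visit L → queue [A, D, M]
Visit A → queue [D, M]
Visit D → queue [M]
Visit M → queue []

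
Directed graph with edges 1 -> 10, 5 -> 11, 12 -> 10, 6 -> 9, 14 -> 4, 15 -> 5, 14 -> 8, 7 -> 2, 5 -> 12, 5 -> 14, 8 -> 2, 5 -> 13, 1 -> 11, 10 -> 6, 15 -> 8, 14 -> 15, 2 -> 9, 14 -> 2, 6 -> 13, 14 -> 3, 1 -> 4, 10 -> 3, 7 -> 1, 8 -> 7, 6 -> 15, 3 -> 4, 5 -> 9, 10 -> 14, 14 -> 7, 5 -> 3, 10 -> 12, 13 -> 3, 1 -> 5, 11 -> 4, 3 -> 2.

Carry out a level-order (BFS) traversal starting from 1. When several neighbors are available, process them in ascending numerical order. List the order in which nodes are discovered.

Visit 1; enqueue 4, 5, 10, 11 → queue [4, 5, 10, 11]
Visit 4 → queue [5, 10, 11]
Visit 5; enqueue 3, 9, 12, 13, 14 → queue [10, 11, 3, 9, 12, 13, 14]
Visit 10; enqueue 6 → queue [11, 3, 9, 12, 13, 14, 6]
Visit 11 → queue [3, 9, 12, 13, 14, 6]
Visit 3; enqueue 2 → queue [9, 12, 13, 14, 6, 2]
Visit 9 → queue [12, 13, 14, 6, 2]
Visit 12 → queue [13, 14, 6, 2]
Visit 13 → queue [14, 6, 2]
Visit 14; enqueue 7, 8, 15 → queue [6, 2, 7, 8, 15]
Visit 6 → queue [2, 7, 8, 15]
Visit 2 → queue [7, 8, 15]
Visit 7 → queue [8, 15]
Visit 8 → queue [15]
Visit 15 → queue []

1, 4, 5, 10, 11, 3, 9, 12, 13, 14, 6, 2, 7, 8, 15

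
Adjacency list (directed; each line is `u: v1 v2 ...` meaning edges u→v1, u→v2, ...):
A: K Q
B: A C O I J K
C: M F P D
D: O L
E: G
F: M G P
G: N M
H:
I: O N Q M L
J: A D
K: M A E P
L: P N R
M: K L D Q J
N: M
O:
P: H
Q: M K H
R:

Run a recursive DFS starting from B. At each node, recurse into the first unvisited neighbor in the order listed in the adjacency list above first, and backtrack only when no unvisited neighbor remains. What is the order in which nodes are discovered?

B → A → K → M → L → P → H → N → R → D → O → Q → J → E → G → C → F → I

Visit B
B → A
A → K
K → M
M → L
L → P
P → H
L → N
L → R
M → D
D → O
M → Q
M → J
K → E
E → G
B → C
C → F
B → I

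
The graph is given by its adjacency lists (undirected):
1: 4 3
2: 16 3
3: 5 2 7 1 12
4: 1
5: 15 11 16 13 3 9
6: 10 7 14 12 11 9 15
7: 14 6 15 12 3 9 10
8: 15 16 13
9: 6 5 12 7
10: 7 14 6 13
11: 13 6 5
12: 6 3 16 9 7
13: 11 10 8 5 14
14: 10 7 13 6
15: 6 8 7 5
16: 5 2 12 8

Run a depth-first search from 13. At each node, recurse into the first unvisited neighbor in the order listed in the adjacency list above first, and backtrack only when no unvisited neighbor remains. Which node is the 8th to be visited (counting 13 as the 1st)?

Visit 13
13 → 11
11 → 6
6 → 10
10 → 7
7 → 14
7 → 15
15 → 8
8 → 16
16 → 5
5 → 3
3 → 2
3 → 1
1 → 4
3 → 12
12 → 9

Visit order: 13, 11, 6, 10, 7, 14, 15, 8, 16, 5, 3, 2, 1, 4, 12, 9

8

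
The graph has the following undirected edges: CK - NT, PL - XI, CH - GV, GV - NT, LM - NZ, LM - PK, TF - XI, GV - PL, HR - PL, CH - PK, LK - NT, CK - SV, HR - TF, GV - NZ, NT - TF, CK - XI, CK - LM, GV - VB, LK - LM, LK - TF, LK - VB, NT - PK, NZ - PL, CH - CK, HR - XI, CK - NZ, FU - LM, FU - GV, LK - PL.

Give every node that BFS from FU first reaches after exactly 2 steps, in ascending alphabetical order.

Level 0: FU
Level 1: GV, LM
Level 2: CH, CK, LK, NT, NZ, PK, PL, VB
Level 3: HR, SV, TF, XI

CH, CK, LK, NT, NZ, PK, PL, VB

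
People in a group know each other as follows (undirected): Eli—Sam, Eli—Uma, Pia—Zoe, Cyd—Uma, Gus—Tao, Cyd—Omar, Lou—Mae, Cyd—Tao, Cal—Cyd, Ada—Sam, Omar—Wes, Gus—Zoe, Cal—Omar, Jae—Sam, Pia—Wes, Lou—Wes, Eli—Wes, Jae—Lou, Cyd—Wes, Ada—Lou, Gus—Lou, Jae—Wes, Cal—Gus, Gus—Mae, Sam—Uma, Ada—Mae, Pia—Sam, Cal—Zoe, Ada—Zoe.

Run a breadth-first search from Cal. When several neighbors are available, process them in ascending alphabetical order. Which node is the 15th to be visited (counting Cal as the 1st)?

Visit Cal; enqueue Cyd, Gus, Omar, Zoe → queue [Cyd, Gus, Omar, Zoe]
Visit Cyd; enqueue Tao, Uma, Wes → queue [Gus, Omar, Zoe, Tao, Uma, Wes]
Visit Gus; enqueue Lou, Mae → queue [Omar, Zoe, Tao, Uma, Wes, Lou, Mae]
Visit Omar → queue [Zoe, Tao, Uma, Wes, Lou, Mae]
Visit Zoe; enqueue Ada, Pia → queue [Tao, Uma, Wes, Lou, Mae, Ada, Pia]
Visit Tao → queue [Uma, Wes, Lou, Mae, Ada, Pia]
Visit Uma; enqueue Eli, Sam → queue [Wes, Lou, Mae, Ada, Pia, Eli, Sam]
Visit Wes; enqueue Jae → queue [Lou, Mae, Ada, Pia, Eli, Sam, Jae]
Visit Lou → queue [Mae, Ada, Pia, Eli, Sam, Jae]
Visit Mae → queue [Ada, Pia, Eli, Sam, Jae]
Visit Ada → queue [Pia, Eli, Sam, Jae]
Visit Pia → queue [Eli, Sam, Jae]
Visit Eli → queue [Sam, Jae]
Visit Sam → queue [Jae]
Visit Jae → queue []

Visit order: Cal, Cyd, Gus, Omar, Zoe, Tao, Uma, Wes, Lou, Mae, Ada, Pia, Eli, Sam, Jae

Jae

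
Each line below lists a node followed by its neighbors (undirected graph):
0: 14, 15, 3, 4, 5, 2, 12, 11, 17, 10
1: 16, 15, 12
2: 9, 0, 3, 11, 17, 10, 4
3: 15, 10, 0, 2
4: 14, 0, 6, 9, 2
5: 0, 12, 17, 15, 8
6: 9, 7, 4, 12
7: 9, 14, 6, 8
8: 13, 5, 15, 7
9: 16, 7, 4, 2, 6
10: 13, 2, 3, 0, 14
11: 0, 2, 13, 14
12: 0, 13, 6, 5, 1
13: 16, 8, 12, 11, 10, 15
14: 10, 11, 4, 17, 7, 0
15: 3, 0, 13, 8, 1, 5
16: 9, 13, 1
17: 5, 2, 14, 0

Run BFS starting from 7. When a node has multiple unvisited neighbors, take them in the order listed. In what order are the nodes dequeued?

7 -> 9 -> 14 -> 6 -> 8 -> 16 -> 4 -> 2 -> 10 -> 11 -> 17 -> 0 -> 12 -> 13 -> 5 -> 15 -> 1 -> 3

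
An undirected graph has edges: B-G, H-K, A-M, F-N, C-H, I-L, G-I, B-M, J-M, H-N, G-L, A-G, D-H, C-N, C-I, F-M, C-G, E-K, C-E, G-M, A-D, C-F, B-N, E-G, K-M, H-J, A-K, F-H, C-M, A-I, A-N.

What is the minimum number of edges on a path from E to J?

Level 0: E
Level 1: C, G, K
Level 2: A, B, F, H, I, L, M, N
Level 3: D, J
J first appears at level 3.

3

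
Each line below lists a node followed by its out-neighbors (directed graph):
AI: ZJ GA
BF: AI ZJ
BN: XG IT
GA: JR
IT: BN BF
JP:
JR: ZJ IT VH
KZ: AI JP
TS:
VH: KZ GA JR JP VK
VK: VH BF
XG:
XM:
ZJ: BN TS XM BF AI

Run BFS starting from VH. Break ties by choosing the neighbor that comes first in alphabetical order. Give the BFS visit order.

VH GA JP JR KZ VK IT ZJ AI BF BN TS XM XG

Visit VH; enqueue GA, JP, JR, KZ, VK → queue [GA, JP, JR, KZ, VK]
Visit GA → queue [JP, JR, KZ, VK]
Visit JP → queue [JR, KZ, VK]
Visit JR; enqueue IT, ZJ → queue [KZ, VK, IT, ZJ]
Visit KZ; enqueue AI → queue [VK, IT, ZJ, AI]
Visit VK; enqueue BF → queue [IT, ZJ, AI, BF]
Visit IT; enqueue BN → queue [ZJ, AI, BF, BN]
Visit ZJ; enqueue TS, XM → queue [AI, BF, BN, TS, XM]
Visit AI → queue [BF, BN, TS, XM]
Visit BF → queue [BN, TS, XM]
Visit BN; enqueue XG → queue [TS, XM, XG]
Visit TS → queue [XM, XG]
Visit XM → queue [XG]
Visit XG → queue []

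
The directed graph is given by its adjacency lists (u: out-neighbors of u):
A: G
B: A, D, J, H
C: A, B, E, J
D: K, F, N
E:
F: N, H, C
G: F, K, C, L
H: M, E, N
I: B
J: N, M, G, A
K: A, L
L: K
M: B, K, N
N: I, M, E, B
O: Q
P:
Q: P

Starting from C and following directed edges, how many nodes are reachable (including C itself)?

14

BFS from C visits: C, J, E, B, A, N, M, G, H, D, I, K, L, F
Reachable nodes: 14 of 17 total.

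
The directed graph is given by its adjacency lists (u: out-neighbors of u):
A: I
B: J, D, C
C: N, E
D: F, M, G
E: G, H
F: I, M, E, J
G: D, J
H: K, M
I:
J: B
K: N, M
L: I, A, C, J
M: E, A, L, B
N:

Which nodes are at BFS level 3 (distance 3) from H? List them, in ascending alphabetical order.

Level 0: H
Level 1: K, M
Level 2: A, B, E, L, N
Level 3: C, D, G, I, J
Level 4: F

C, D, G, I, J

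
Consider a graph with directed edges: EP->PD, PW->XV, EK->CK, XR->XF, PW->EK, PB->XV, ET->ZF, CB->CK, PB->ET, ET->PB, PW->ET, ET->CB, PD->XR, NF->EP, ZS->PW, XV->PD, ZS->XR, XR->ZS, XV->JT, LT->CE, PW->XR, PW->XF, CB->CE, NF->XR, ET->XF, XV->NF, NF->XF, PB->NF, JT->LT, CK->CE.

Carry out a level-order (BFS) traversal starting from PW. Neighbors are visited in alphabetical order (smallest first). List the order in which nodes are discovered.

PW, EK, ET, XF, XR, XV, CK, CB, PB, ZF, ZS, JT, NF, PD, CE, LT, EP

Visit PW; enqueue EK, ET, XF, XR, XV → queue [EK, ET, XF, XR, XV]
Visit EK; enqueue CK → queue [ET, XF, XR, XV, CK]
Visit ET; enqueue CB, PB, ZF → queue [XF, XR, XV, CK, CB, PB, ZF]
Visit XF → queue [XR, XV, CK, CB, PB, ZF]
Visit XR; enqueue ZS → queue [XV, CK, CB, PB, ZF, ZS]
Visit XV; enqueue JT, NF, PD → queue [CK, CB, PB, ZF, ZS, JT, NF, PD]
Visit CK; enqueue CE → queue [CB, PB, ZF, ZS, JT, NF, PD, CE]
Visit CB → queue [PB, ZF, ZS, JT, NF, PD, CE]
Visit PB → queue [ZF, ZS, JT, NF, PD, CE]
Visit ZF → queue [ZS, JT, NF, PD, CE]
Visit ZS → queue [JT, NF, PD, CE]
Visit JT; enqueue LT → queue [NF, PD, CE, LT]
Visit NF; enqueue EP → queue [PD, CE, LT, EP]
Visit PD → queue [CE, LT, EP]
Visit CE → queue [LT, EP]
Visit LT → queue [EP]
Visit EP → queue []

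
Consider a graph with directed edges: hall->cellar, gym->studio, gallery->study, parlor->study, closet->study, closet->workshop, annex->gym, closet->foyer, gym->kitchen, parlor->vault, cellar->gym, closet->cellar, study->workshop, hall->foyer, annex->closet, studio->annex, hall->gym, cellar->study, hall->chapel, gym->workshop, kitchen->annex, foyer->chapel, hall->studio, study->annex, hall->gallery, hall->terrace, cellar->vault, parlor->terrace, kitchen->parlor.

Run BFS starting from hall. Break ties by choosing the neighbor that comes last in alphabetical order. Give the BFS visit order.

hall, terrace, studio, gym, gallery, foyer, chapel, cellar, annex, workshop, kitchen, study, vault, closet, parlor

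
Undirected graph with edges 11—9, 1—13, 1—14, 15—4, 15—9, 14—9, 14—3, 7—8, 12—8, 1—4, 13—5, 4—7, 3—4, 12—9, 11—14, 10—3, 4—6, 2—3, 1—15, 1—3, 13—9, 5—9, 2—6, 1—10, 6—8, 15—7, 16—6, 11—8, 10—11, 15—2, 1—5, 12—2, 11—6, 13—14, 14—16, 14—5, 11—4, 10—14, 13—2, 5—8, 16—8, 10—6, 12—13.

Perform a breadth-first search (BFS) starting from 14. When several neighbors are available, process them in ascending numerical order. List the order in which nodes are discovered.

Visit 14; enqueue 1, 3, 5, 9, 10, 11, 13, 16 → queue [1, 3, 5, 9, 10, 11, 13, 16]
Visit 1; enqueue 4, 15 → queue [3, 5, 9, 10, 11, 13, 16, 4, 15]
Visit 3; enqueue 2 → queue [5, 9, 10, 11, 13, 16, 4, 15, 2]
Visit 5; enqueue 8 → queue [9, 10, 11, 13, 16, 4, 15, 2, 8]
Visit 9; enqueue 12 → queue [10, 11, 13, 16, 4, 15, 2, 8, 12]
Visit 10; enqueue 6 → queue [11, 13, 16, 4, 15, 2, 8, 12, 6]
Visit 11 → queue [13, 16, 4, 15, 2, 8, 12, 6]
Visit 13 → queue [16, 4, 15, 2, 8, 12, 6]
Visit 16 → queue [4, 15, 2, 8, 12, 6]
Visit 4; enqueue 7 → queue [15, 2, 8, 12, 6, 7]
Visit 15 → queue [2, 8, 12, 6, 7]
Visit 2 → queue [8, 12, 6, 7]
Visit 8 → queue [12, 6, 7]
Visit 12 → queue [6, 7]
Visit 6 → queue [7]
Visit 7 → queue []

14 -> 1 -> 3 -> 5 -> 9 -> 10 -> 11 -> 13 -> 16 -> 4 -> 15 -> 2 -> 8 -> 12 -> 6 -> 7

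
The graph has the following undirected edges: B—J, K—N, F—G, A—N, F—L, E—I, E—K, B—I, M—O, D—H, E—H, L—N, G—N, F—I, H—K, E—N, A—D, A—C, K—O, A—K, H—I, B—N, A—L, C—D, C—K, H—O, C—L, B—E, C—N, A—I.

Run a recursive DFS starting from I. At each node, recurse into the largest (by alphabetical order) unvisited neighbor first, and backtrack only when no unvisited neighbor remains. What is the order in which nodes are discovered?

I → H → O → M → K → N → L → F → G → C → D → A → E → B → J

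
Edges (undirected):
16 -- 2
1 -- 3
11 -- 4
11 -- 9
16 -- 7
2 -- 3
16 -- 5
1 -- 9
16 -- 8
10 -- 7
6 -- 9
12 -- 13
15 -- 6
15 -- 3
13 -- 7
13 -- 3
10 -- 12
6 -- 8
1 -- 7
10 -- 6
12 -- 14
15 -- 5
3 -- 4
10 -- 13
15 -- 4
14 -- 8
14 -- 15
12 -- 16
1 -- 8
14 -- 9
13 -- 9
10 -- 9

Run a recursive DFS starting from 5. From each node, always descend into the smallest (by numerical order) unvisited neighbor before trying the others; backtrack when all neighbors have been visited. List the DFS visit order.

Visit 5
5 → 15
15 → 3
3 → 1
1 → 7
7 → 10
10 → 6
6 → 8
8 → 14
14 → 9
9 → 11
11 → 4
9 → 13
13 → 12
12 → 16
16 → 2

5, 15, 3, 1, 7, 10, 6, 8, 14, 9, 11, 4, 13, 12, 16, 2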